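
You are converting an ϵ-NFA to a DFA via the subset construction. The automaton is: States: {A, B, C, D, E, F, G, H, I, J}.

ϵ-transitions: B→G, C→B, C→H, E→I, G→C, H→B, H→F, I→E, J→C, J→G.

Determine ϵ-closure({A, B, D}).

{A, B, C, D, F, G, H}

Start with {A, B, D}.
From B via ϵ: add G.
From G via ϵ: add C.
From C via ϵ: add H.
From H via ϵ: add F.
No new states can be added; the closed set is {A, B, C, D, F, G, H}.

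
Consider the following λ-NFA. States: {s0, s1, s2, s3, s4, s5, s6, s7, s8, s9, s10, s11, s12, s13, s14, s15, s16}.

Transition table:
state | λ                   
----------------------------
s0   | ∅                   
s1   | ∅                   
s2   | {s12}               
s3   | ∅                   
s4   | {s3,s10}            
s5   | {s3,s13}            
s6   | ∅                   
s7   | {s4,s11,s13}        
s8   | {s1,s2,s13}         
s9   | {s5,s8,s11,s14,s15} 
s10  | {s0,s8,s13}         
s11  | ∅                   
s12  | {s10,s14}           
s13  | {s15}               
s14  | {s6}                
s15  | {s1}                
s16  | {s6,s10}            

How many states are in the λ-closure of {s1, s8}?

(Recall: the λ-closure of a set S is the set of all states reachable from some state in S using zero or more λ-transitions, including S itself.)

10

Start with {s1, s8}.
From s8 via λ: add s2, s13.
From s2 via λ: add s12.
From s13 via λ: add s15.
From s12 via λ: add s10, s14.
From s10 via λ: add s0.
From s14 via λ: add s6.
λ-closure = {s0, s1, s2, s6, s8, s10, s12, s13, s14, s15}, which has 10 states.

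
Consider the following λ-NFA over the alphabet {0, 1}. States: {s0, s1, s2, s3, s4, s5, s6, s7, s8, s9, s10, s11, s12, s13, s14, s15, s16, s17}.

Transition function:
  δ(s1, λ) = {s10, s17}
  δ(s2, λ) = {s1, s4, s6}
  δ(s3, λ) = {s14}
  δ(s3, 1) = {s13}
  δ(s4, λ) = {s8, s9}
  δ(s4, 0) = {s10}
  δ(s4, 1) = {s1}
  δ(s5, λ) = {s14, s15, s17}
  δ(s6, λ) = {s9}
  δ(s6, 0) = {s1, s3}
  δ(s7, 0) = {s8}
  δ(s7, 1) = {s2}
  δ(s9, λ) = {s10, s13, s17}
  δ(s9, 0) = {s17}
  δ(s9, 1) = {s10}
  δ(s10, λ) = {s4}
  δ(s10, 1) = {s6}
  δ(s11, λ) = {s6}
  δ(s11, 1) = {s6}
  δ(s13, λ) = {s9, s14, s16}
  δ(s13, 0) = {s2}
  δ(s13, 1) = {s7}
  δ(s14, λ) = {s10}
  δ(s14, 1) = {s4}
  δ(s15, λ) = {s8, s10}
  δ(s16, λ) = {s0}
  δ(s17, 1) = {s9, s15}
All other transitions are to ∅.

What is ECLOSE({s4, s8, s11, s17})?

Start with {s4, s8, s11, s17}.
From s4 via λ: add s9.
From s11 via λ: add s6.
From s9 via λ: add s10, s13.
From s13 via λ: add s14, s16.
From s16 via λ: add s0.
No new states can be added; the closed set is {s0, s4, s6, s8, s9, s10, s11, s13, s14, s16, s17}.

{s0, s4, s6, s8, s9, s10, s11, s13, s14, s16, s17}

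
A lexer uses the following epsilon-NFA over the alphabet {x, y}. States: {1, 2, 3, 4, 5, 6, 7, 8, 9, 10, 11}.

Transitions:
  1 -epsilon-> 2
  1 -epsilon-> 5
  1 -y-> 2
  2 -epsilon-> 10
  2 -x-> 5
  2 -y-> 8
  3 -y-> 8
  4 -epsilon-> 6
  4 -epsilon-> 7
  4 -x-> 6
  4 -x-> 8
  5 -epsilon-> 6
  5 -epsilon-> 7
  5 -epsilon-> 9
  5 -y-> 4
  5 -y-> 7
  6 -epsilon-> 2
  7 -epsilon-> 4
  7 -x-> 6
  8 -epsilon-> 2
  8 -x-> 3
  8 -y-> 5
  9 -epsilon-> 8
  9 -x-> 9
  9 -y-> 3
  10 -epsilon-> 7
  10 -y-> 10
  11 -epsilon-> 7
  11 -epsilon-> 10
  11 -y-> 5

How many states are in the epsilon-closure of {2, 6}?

5

Start with {2, 6}.
From 2 via epsilon: add 10.
From 10 via epsilon: add 7.
From 7 via epsilon: add 4.
epsilon-closure = {2, 4, 6, 7, 10}, which has 5 states.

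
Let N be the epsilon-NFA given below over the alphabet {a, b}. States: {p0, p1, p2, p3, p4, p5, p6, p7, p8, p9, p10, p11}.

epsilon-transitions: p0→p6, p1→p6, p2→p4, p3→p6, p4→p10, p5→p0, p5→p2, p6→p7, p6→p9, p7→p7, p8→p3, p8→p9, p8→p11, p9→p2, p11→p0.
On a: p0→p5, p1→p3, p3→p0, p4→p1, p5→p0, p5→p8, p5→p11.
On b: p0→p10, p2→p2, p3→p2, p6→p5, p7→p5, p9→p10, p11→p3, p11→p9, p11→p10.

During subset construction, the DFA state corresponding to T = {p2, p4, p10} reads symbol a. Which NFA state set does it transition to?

p4 on a → {p1}.
No a-transition from p2, p10.
Union after reading a: {p1}.
Now take the epsilon-closure:
From p1 via epsilon: add p6.
From p6 via epsilon: add p7, p9.
From p9 via epsilon: add p2.
From p2 via epsilon: add p4.
From p4 via epsilon: add p10.
No new states can be added; the closed set is {p1, p2, p4, p6, p7, p9, p10}.

{p1, p2, p4, p6, p7, p9, p10}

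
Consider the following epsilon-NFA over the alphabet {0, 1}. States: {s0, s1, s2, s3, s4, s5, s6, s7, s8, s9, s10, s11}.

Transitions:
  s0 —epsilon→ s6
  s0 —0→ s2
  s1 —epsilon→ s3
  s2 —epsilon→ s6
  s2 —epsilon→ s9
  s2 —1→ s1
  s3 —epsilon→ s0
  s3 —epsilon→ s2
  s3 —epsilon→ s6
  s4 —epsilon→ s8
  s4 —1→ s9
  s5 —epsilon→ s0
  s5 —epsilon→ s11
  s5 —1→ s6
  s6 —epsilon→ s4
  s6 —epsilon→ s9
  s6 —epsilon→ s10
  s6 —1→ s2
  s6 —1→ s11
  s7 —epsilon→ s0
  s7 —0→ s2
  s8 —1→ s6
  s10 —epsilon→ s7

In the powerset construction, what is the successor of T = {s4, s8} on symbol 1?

{s0, s4, s6, s7, s8, s9, s10}

s4 on 1 → {s9}.
s8 on 1 → {s6}.
Union after reading 1: {s6, s9}.
Now take the epsilon-closure:
From s6 via epsilon: add s4, s10.
From s4 via epsilon: add s8.
From s10 via epsilon: add s7.
From s7 via epsilon: add s0.
No new states can be added; the closed set is {s0, s4, s6, s7, s8, s9, s10}.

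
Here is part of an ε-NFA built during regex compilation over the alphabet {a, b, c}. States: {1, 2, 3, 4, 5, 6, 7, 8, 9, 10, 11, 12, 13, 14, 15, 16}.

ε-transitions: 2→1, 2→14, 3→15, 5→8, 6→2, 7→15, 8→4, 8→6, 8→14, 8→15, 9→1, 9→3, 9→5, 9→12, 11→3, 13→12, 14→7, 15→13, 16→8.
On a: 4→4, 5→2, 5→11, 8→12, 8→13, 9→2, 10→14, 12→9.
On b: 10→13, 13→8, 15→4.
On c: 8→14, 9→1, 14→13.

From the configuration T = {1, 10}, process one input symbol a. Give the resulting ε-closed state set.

10 on a → {14}.
No a-transition from 1.
Union after reading a: {14}.
Now take the ε-closure:
From 14 via ε: add 7.
From 7 via ε: add 15.
From 15 via ε: add 13.
From 13 via ε: add 12.
No new states can be added; the closed set is {7, 12, 13, 14, 15}.

{7, 12, 13, 14, 15}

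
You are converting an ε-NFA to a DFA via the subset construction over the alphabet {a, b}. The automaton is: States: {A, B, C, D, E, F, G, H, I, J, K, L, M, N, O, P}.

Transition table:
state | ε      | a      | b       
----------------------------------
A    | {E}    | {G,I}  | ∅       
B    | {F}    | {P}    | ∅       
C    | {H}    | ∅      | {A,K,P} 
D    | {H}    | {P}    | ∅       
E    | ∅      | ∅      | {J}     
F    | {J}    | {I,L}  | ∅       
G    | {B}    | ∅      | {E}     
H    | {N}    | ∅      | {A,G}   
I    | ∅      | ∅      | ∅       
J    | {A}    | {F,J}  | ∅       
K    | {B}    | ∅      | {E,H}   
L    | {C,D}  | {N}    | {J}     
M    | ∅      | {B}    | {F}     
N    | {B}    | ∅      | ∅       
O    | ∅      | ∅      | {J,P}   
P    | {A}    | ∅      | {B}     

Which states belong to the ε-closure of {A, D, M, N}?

Start with {A, D, M, N}.
From A via ε: add E.
From D via ε: add H.
From N via ε: add B.
From B via ε: add F.
From F via ε: add J.
No new states can be added; the closed set is {A, B, D, E, F, H, J, M, N}.

{A, B, D, E, F, H, J, M, N}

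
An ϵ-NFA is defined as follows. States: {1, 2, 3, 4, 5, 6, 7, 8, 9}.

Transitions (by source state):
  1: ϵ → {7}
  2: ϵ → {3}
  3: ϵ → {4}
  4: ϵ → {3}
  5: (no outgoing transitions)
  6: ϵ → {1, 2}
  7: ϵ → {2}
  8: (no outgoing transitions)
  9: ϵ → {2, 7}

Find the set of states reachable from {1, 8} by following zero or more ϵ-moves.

{1, 2, 3, 4, 7, 8}

Start with {1, 8}.
From 1 via ϵ: add 7.
From 7 via ϵ: add 2.
From 2 via ϵ: add 3.
From 3 via ϵ: add 4.
No new states can be added; the closed set is {1, 2, 3, 4, 7, 8}.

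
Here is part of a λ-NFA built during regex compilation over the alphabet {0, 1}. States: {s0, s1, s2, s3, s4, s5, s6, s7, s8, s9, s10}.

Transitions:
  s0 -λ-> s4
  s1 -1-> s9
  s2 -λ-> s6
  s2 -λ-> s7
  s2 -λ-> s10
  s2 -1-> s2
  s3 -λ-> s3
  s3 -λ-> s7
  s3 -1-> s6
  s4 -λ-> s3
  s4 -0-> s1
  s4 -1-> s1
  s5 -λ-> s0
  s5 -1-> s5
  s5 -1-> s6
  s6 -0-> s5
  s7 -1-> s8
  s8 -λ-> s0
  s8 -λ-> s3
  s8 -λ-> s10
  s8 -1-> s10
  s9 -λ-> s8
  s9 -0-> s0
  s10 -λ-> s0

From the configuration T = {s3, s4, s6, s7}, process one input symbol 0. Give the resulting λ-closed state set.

s4 on 0 → {s1}.
s6 on 0 → {s5}.
No 0-transition from s3, s7.
Union after reading 0: {s1, s5}.
Now take the λ-closure:
From s5 via λ: add s0.
From s0 via λ: add s4.
From s4 via λ: add s3.
From s3 via λ: add s7.
No new states can be added; the closed set is {s0, s1, s3, s4, s5, s7}.

{s0, s1, s3, s4, s5, s7}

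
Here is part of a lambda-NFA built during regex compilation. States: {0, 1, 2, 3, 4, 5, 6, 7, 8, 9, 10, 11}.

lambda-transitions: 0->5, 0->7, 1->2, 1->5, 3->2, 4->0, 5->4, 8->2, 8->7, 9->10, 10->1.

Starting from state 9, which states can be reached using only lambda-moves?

Start with {9}.
From 9 via lambda: add 10.
From 10 via lambda: add 1.
From 1 via lambda: add 2, 5.
From 5 via lambda: add 4.
From 4 via lambda: add 0.
From 0 via lambda: add 7.
No new states can be added; the closed set is {0, 1, 2, 4, 5, 7, 9, 10}.

{0, 1, 2, 4, 5, 7, 9, 10}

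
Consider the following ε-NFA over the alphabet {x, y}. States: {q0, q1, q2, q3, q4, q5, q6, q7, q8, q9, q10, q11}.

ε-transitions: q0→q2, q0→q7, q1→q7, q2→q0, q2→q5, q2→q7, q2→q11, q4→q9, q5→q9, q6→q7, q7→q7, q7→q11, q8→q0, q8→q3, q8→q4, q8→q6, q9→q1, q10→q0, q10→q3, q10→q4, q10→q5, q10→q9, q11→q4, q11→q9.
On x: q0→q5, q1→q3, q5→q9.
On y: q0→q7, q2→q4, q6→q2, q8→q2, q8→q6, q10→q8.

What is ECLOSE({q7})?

{q1, q4, q7, q9, q11}

Start with {q7}.
From q7 via ε: add q11.
From q11 via ε: add q4, q9.
From q9 via ε: add q1.
No new states can be added; the closed set is {q1, q4, q7, q9, q11}.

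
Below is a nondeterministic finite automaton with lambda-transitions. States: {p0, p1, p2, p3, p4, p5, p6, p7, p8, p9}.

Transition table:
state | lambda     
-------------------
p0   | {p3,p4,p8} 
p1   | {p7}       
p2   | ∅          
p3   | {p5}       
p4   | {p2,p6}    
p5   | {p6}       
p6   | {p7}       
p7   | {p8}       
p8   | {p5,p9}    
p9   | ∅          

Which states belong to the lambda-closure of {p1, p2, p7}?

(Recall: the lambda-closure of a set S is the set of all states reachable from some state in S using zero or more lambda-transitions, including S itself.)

{p1, p2, p5, p6, p7, p8, p9}

Start with {p1, p2, p7}.
From p7 via lambda: add p8.
From p8 via lambda: add p5, p9.
From p5 via lambda: add p6.
No new states can be added; the closed set is {p1, p2, p5, p6, p7, p8, p9}.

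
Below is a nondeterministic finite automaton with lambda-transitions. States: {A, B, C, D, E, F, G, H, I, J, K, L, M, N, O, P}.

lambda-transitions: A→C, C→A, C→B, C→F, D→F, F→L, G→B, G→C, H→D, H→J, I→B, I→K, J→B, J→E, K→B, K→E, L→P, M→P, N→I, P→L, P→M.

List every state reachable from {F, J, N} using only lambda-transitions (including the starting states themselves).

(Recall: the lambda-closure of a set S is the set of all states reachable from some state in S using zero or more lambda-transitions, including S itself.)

Start with {F, J, N}.
From F via lambda: add L.
From J via lambda: add B, E.
From N via lambda: add I.
From I via lambda: add K.
From L via lambda: add P.
From P via lambda: add M.
No new states can be added; the closed set is {B, E, F, I, J, K, L, M, N, P}.

{B, E, F, I, J, K, L, M, N, P}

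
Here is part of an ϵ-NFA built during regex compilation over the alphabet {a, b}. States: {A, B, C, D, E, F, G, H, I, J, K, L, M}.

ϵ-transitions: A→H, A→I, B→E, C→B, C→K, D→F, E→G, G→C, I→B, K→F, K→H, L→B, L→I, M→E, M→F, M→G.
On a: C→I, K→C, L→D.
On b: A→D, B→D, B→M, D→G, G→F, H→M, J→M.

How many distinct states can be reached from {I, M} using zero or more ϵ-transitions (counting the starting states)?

9

Start with {I, M}.
From I via ϵ: add B.
From M via ϵ: add E, F, G.
From G via ϵ: add C.
From C via ϵ: add K.
From K via ϵ: add H.
ϵ-closure = {B, C, E, F, G, H, I, K, M}, which has 9 states.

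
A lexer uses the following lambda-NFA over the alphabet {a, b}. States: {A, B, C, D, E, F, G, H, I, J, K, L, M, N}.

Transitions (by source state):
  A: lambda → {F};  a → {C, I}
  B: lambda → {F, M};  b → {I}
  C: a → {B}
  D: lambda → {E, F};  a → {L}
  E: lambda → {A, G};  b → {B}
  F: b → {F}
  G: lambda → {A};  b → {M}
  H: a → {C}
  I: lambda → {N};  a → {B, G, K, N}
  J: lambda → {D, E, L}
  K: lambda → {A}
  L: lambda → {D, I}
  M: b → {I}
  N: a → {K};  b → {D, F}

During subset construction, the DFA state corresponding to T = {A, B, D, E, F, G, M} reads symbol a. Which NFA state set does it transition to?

{A, C, D, E, F, G, I, L, N}

A on a → {C, I}.
D on a → {L}.
No a-transition from B, E, F, G, M.
Union after reading a: {C, I, L}.
Now take the lambda-closure:
From I via lambda: add N.
From L via lambda: add D.
From D via lambda: add E, F.
From E via lambda: add A, G.
No new states can be added; the closed set is {A, C, D, E, F, G, I, L, N}.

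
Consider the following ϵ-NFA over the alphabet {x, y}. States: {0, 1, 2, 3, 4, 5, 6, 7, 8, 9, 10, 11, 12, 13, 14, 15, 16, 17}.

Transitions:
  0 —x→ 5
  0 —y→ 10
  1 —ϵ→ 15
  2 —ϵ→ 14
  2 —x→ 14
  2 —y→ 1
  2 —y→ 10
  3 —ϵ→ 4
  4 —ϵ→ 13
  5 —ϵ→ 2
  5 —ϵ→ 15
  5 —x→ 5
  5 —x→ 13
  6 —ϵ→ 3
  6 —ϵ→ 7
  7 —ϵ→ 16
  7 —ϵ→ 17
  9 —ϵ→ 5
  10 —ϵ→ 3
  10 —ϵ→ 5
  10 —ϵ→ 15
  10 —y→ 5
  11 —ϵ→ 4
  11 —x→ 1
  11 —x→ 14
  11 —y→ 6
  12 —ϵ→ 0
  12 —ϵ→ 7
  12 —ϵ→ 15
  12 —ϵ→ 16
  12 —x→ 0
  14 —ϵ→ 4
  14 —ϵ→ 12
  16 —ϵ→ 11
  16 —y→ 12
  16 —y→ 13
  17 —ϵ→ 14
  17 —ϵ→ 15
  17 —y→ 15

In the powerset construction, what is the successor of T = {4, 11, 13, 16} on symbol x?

{0, 1, 4, 7, 11, 12, 13, 14, 15, 16, 17}

11 on x → {1, 14}.
No x-transition from 4, 13, 16.
Union after reading x: {1, 14}.
Now take the ϵ-closure:
From 1 via ϵ: add 15.
From 14 via ϵ: add 4, 12.
From 4 via ϵ: add 13.
From 12 via ϵ: add 0, 7, 16.
From 7 via ϵ: add 17.
From 16 via ϵ: add 11.
No new states can be added; the closed set is {0, 1, 4, 7, 11, 12, 13, 14, 15, 16, 17}.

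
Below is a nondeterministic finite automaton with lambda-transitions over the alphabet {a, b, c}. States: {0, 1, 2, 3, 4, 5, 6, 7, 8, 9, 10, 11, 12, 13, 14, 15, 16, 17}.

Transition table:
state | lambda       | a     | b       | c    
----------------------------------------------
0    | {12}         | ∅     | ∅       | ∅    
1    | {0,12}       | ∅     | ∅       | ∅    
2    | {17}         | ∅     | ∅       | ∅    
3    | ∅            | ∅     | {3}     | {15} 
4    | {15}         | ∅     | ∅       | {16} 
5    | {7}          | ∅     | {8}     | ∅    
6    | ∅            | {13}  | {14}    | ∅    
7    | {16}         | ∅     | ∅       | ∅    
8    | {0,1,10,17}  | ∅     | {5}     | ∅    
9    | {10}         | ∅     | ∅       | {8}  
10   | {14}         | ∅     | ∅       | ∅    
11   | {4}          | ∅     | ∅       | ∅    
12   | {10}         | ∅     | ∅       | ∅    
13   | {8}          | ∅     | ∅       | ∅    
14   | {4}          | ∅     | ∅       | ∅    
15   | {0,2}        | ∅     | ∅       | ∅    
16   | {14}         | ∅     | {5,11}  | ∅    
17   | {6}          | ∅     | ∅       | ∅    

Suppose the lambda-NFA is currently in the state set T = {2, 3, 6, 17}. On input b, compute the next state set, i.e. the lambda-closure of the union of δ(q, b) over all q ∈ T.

3 on b → {3}.
6 on b → {14}.
No b-transition from 2, 17.
Union after reading b: {3, 14}.
Now take the lambda-closure:
From 14 via lambda: add 4.
From 4 via lambda: add 15.
From 15 via lambda: add 0, 2.
From 0 via lambda: add 12.
From 2 via lambda: add 17.
From 12 via lambda: add 10.
From 17 via lambda: add 6.
No new states can be added; the closed set is {0, 2, 3, 4, 6, 10, 12, 14, 15, 17}.

{0, 2, 3, 4, 6, 10, 12, 14, 15, 17}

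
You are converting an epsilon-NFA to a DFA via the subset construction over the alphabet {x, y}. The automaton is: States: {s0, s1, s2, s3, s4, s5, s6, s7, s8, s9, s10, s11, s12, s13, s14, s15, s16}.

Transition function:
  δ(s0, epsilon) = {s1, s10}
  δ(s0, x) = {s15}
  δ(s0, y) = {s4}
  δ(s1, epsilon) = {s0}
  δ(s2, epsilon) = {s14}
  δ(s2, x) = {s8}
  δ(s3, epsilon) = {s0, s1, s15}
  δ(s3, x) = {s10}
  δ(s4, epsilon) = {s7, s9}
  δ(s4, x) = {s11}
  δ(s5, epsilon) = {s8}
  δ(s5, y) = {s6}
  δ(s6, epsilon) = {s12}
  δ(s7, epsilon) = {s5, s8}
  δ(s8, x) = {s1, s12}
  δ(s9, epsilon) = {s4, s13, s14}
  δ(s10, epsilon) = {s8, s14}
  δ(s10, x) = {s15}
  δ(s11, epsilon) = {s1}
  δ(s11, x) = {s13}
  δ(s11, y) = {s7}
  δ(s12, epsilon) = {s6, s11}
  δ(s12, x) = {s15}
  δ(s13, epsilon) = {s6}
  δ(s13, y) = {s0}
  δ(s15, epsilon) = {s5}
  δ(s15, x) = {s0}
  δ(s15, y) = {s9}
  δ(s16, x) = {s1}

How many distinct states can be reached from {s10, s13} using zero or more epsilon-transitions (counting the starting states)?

Start with {s10, s13}.
From s10 via epsilon: add s8, s14.
From s13 via epsilon: add s6.
From s6 via epsilon: add s12.
From s12 via epsilon: add s11.
From s11 via epsilon: add s1.
From s1 via epsilon: add s0.
epsilon-closure = {s0, s1, s6, s8, s10, s11, s12, s13, s14}, which has 9 states.

9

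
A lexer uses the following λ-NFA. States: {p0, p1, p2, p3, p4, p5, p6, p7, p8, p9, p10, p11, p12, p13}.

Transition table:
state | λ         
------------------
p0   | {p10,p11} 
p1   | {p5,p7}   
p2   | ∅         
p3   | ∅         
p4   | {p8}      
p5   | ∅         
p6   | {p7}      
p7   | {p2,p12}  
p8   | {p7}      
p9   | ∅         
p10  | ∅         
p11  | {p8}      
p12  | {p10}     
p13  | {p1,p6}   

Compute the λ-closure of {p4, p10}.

Start with {p4, p10}.
From p4 via λ: add p8.
From p8 via λ: add p7.
From p7 via λ: add p2, p12.
No new states can be added; the closed set is {p2, p4, p7, p8, p10, p12}.

{p2, p4, p7, p8, p10, p12}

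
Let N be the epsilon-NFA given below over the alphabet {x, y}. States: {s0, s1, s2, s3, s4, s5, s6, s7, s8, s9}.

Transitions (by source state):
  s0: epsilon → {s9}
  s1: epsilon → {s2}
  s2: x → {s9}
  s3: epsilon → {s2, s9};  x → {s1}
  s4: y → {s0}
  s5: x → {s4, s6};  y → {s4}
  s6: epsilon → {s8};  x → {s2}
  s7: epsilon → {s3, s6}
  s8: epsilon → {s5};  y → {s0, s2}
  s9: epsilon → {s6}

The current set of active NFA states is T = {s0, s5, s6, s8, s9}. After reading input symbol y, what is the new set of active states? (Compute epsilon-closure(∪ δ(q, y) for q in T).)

s5 on y → {s4}.
s8 on y → {s0, s2}.
No y-transition from s0, s6, s9.
Union after reading y: {s0, s2, s4}.
Now take the epsilon-closure:
From s0 via epsilon: add s9.
From s9 via epsilon: add s6.
From s6 via epsilon: add s8.
From s8 via epsilon: add s5.
No new states can be added; the closed set is {s0, s2, s4, s5, s6, s8, s9}.

{s0, s2, s4, s5, s6, s8, s9}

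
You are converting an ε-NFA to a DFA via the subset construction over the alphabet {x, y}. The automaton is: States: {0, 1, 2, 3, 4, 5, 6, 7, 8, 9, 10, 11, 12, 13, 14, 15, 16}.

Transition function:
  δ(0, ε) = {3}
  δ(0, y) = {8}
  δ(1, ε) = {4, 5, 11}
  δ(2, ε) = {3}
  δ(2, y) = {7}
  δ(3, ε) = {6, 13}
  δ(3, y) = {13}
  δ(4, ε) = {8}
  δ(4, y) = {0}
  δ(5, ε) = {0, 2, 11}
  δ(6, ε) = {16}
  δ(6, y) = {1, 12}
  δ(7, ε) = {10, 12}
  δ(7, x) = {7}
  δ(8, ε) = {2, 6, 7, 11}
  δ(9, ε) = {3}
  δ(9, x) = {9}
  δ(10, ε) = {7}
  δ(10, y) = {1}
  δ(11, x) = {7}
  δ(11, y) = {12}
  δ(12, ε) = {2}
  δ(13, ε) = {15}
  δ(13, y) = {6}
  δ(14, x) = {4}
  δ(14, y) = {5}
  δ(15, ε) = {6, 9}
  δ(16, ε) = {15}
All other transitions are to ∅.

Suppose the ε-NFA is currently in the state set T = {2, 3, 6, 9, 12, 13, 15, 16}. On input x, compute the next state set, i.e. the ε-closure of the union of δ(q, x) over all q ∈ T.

9 on x → {9}.
No x-transition from 2, 3, 6, 12, 13, 15, 16.
Union after reading x: {9}.
Now take the ε-closure:
From 9 via ε: add 3.
From 3 via ε: add 6, 13.
From 6 via ε: add 16.
From 13 via ε: add 15.
No new states can be added; the closed set is {3, 6, 9, 13, 15, 16}.

{3, 6, 9, 13, 15, 16}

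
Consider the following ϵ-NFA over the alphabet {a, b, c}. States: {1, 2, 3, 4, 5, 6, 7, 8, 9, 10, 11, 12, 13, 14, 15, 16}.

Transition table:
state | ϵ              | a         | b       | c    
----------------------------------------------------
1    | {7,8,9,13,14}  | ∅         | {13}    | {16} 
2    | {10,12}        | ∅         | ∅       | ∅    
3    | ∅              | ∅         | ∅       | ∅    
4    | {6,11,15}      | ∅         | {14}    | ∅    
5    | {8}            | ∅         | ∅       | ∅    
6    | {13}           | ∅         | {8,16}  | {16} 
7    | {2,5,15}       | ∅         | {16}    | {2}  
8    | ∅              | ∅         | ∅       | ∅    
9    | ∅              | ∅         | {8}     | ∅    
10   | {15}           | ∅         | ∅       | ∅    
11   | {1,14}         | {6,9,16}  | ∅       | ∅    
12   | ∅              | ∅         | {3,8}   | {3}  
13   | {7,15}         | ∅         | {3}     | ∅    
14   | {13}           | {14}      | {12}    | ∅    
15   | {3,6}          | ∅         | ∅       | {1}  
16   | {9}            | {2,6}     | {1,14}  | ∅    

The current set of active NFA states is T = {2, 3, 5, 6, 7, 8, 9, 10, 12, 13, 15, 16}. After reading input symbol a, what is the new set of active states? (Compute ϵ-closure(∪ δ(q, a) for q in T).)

16 on a → {2, 6}.
No a-transition from 2, 3, 5, 6, 7, 8, 9, 10, 12, 13, 15.
Union after reading a: {2, 6}.
Now take the ϵ-closure:
From 2 via ϵ: add 10, 12.
From 6 via ϵ: add 13.
From 10 via ϵ: add 15.
From 13 via ϵ: add 7.
From 7 via ϵ: add 5.
From 15 via ϵ: add 3.
From 5 via ϵ: add 8.
No new states can be added; the closed set is {2, 3, 5, 6, 7, 8, 10, 12, 13, 15}.

{2, 3, 5, 6, 7, 8, 10, 12, 13, 15}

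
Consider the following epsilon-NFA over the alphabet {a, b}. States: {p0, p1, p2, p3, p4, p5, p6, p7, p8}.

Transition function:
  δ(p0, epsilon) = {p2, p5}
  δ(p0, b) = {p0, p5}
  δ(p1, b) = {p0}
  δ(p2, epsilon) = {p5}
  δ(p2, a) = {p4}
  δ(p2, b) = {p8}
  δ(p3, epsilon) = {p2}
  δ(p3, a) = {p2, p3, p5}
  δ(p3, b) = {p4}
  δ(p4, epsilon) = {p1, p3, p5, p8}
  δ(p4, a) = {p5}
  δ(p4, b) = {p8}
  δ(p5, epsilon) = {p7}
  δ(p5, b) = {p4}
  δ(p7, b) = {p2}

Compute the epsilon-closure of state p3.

{p2, p3, p5, p7}

Start with {p3}.
From p3 via epsilon: add p2.
From p2 via epsilon: add p5.
From p5 via epsilon: add p7.
No new states can be added; the closed set is {p2, p3, p5, p7}.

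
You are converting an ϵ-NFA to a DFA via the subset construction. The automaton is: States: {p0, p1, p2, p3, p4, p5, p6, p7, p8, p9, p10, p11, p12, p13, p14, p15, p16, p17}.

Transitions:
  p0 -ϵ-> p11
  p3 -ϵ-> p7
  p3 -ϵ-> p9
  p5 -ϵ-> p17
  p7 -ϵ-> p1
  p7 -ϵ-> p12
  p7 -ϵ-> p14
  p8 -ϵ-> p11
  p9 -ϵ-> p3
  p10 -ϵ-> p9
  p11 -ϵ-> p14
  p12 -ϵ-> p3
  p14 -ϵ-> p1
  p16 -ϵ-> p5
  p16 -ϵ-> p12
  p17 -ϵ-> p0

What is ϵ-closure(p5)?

Start with {p5}.
From p5 via ϵ: add p17.
From p17 via ϵ: add p0.
From p0 via ϵ: add p11.
From p11 via ϵ: add p14.
From p14 via ϵ: add p1.
No new states can be added; the closed set is {p0, p1, p5, p11, p14, p17}.

{p0, p1, p5, p11, p14, p17}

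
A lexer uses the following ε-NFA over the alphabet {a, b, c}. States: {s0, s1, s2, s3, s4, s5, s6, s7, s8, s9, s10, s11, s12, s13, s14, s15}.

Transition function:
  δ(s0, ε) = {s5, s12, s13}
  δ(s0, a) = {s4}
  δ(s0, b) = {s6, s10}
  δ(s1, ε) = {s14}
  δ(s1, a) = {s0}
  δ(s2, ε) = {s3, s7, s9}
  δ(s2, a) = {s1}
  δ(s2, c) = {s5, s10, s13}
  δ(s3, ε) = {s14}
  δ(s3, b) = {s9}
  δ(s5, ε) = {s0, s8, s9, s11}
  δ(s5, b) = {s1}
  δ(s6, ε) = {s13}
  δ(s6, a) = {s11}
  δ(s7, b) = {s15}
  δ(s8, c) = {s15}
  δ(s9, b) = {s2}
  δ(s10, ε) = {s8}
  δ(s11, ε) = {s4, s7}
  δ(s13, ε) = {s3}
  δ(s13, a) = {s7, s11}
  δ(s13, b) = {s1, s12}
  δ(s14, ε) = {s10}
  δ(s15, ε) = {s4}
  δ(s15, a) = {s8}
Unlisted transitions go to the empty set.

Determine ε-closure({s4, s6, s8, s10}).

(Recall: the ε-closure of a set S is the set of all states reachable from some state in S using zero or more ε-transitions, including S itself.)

{s3, s4, s6, s8, s10, s13, s14}

Start with {s4, s6, s8, s10}.
From s6 via ε: add s13.
From s13 via ε: add s3.
From s3 via ε: add s14.
No new states can be added; the closed set is {s3, s4, s6, s8, s10, s13, s14}.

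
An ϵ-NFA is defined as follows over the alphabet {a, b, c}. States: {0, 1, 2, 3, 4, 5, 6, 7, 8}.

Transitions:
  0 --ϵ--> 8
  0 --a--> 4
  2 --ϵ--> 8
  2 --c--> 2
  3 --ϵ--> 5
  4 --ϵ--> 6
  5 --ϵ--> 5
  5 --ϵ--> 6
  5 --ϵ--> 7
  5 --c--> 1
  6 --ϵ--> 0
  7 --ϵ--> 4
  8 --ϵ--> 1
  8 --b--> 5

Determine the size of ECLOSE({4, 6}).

Start with {4, 6}.
From 6 via ϵ: add 0.
From 0 via ϵ: add 8.
From 8 via ϵ: add 1.
ϵ-closure = {0, 1, 4, 6, 8}, which has 5 states.

5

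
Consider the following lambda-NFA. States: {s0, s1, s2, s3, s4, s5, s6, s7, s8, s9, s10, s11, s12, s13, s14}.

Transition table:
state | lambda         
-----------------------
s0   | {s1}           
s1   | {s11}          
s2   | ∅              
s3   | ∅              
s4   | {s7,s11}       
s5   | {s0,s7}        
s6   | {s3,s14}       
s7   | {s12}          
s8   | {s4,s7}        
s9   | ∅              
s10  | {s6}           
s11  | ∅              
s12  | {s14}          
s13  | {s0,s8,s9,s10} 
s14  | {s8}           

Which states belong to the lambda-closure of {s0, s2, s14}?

Start with {s0, s2, s14}.
From s0 via lambda: add s1.
From s14 via lambda: add s8.
From s1 via lambda: add s11.
From s8 via lambda: add s4, s7.
From s7 via lambda: add s12.
No new states can be added; the closed set is {s0, s1, s2, s4, s7, s8, s11, s12, s14}.

{s0, s1, s2, s4, s7, s8, s11, s12, s14}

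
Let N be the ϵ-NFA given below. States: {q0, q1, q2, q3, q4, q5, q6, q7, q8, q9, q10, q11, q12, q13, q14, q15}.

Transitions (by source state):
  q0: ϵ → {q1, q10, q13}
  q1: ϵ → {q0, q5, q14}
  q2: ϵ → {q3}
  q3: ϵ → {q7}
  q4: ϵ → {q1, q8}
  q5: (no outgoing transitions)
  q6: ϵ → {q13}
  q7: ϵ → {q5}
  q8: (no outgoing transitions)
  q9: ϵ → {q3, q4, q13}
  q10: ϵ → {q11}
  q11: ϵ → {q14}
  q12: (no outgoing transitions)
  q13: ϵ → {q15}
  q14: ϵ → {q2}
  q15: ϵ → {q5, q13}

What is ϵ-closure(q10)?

{q2, q3, q5, q7, q10, q11, q14}

Start with {q10}.
From q10 via ϵ: add q11.
From q11 via ϵ: add q14.
From q14 via ϵ: add q2.
From q2 via ϵ: add q3.
From q3 via ϵ: add q7.
From q7 via ϵ: add q5.
No new states can be added; the closed set is {q2, q3, q5, q7, q10, q11, q14}.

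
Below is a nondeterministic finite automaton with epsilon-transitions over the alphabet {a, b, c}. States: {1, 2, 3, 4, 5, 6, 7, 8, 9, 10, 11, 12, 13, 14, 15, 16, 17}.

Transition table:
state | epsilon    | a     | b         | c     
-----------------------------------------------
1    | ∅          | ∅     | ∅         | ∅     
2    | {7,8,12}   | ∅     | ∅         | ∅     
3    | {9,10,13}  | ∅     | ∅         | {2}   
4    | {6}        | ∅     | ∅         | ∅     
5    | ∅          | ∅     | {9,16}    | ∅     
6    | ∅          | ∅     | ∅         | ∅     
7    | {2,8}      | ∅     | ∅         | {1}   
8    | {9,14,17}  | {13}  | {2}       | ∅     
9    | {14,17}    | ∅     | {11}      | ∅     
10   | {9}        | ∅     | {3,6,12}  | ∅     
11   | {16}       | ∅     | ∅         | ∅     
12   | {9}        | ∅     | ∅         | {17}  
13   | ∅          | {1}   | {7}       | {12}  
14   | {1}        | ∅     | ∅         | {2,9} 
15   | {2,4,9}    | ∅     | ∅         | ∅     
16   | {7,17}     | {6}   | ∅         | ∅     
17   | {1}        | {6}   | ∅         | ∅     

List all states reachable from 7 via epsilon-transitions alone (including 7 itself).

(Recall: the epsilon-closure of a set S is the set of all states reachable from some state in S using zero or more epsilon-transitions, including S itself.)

Start with {7}.
From 7 via epsilon: add 2, 8.
From 2 via epsilon: add 12.
From 8 via epsilon: add 9, 14, 17.
From 14 via epsilon: add 1.
No new states can be added; the closed set is {1, 2, 7, 8, 9, 12, 14, 17}.

{1, 2, 7, 8, 9, 12, 14, 17}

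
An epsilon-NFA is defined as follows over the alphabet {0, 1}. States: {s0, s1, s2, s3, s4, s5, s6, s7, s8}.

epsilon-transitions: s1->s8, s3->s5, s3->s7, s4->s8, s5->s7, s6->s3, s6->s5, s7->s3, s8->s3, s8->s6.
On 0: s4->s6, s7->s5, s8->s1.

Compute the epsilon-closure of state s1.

Start with {s1}.
From s1 via epsilon: add s8.
From s8 via epsilon: add s3, s6.
From s3 via epsilon: add s5, s7.
No new states can be added; the closed set is {s1, s3, s5, s6, s7, s8}.

{s1, s3, s5, s6, s7, s8}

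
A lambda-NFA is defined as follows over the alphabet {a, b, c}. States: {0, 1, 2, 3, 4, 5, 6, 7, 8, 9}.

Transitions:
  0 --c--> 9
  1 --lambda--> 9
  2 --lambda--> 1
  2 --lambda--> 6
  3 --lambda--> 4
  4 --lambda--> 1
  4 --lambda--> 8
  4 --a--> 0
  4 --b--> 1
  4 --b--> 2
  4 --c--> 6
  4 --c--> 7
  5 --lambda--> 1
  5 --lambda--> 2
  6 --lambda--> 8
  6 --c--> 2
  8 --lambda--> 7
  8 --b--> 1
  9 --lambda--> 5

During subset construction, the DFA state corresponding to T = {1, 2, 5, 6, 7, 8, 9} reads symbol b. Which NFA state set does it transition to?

{1, 2, 5, 6, 7, 8, 9}

8 on b → {1}.
No b-transition from 1, 2, 5, 6, 7, 9.
Union after reading b: {1}.
Now take the lambda-closure:
From 1 via lambda: add 9.
From 9 via lambda: add 5.
From 5 via lambda: add 2.
From 2 via lambda: add 6.
From 6 via lambda: add 8.
From 8 via lambda: add 7.
No new states can be added; the closed set is {1, 2, 5, 6, 7, 8, 9}.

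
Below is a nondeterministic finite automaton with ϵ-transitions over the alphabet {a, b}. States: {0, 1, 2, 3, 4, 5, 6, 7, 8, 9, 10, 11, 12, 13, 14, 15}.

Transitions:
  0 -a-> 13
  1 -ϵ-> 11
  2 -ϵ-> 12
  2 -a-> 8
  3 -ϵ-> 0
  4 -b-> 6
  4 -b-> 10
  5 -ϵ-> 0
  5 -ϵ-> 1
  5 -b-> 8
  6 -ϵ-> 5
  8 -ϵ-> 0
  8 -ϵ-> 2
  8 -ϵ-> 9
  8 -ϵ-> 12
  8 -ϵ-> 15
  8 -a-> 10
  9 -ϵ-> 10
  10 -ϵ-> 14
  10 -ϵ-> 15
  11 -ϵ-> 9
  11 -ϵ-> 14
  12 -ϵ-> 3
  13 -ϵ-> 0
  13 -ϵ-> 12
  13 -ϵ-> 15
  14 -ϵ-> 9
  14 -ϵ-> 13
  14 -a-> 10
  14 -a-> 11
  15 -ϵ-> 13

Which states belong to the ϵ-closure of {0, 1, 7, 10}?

Start with {0, 1, 7, 10}.
From 1 via ϵ: add 11.
From 10 via ϵ: add 14, 15.
From 11 via ϵ: add 9.
From 14 via ϵ: add 13.
From 13 via ϵ: add 12.
From 12 via ϵ: add 3.
No new states can be added; the closed set is {0, 1, 3, 7, 9, 10, 11, 12, 13, 14, 15}.

{0, 1, 3, 7, 9, 10, 11, 12, 13, 14, 15}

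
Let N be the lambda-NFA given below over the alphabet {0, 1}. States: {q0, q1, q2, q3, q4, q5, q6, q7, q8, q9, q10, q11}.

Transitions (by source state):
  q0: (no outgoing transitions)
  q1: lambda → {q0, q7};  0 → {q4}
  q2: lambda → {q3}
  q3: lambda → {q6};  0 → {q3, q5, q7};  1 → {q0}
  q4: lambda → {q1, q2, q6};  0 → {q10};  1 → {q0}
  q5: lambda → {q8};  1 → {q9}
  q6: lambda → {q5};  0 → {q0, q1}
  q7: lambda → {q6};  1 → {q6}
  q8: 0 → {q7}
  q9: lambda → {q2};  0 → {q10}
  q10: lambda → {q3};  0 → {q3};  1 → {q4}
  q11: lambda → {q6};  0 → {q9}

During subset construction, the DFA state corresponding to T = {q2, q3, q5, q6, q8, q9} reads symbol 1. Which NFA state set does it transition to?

q3 on 1 → {q0}.
q5 on 1 → {q9}.
No 1-transition from q2, q6, q8, q9.
Union after reading 1: {q0, q9}.
Now take the lambda-closure:
From q9 via lambda: add q2.
From q2 via lambda: add q3.
From q3 via lambda: add q6.
From q6 via lambda: add q5.
From q5 via lambda: add q8.
No new states can be added; the closed set is {q0, q2, q3, q5, q6, q8, q9}.

{q0, q2, q3, q5, q6, q8, q9}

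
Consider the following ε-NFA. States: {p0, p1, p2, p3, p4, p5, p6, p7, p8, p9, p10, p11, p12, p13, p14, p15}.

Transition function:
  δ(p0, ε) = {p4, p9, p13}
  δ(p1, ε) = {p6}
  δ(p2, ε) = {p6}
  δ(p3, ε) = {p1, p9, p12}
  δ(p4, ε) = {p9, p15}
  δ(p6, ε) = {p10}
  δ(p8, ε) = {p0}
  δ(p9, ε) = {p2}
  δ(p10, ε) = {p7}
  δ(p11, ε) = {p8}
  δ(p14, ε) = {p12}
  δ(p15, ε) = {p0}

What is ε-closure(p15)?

{p0, p2, p4, p6, p7, p9, p10, p13, p15}

Start with {p15}.
From p15 via ε: add p0.
From p0 via ε: add p4, p9, p13.
From p9 via ε: add p2.
From p2 via ε: add p6.
From p6 via ε: add p10.
From p10 via ε: add p7.
No new states can be added; the closed set is {p0, p2, p4, p6, p7, p9, p10, p13, p15}.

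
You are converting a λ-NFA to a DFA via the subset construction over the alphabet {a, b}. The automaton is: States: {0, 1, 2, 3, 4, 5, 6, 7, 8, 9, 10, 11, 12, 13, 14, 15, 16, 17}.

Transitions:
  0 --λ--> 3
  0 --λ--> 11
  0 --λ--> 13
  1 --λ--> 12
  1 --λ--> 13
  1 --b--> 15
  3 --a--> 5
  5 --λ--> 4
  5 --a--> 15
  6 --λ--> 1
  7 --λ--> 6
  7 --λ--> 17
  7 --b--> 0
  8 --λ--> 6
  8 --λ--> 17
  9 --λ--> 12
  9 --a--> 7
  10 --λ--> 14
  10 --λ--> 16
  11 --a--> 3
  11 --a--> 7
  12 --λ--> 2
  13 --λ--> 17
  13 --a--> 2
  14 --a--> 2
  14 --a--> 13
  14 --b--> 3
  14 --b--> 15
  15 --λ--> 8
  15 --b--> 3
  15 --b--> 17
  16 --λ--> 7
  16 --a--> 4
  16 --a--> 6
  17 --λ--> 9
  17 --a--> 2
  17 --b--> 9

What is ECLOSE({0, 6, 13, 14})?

{0, 1, 2, 3, 6, 9, 11, 12, 13, 14, 17}

Start with {0, 6, 13, 14}.
From 0 via λ: add 3, 11.
From 6 via λ: add 1.
From 13 via λ: add 17.
From 1 via λ: add 12.
From 17 via λ: add 9.
From 12 via λ: add 2.
No new states can be added; the closed set is {0, 1, 2, 3, 6, 9, 11, 12, 13, 14, 17}.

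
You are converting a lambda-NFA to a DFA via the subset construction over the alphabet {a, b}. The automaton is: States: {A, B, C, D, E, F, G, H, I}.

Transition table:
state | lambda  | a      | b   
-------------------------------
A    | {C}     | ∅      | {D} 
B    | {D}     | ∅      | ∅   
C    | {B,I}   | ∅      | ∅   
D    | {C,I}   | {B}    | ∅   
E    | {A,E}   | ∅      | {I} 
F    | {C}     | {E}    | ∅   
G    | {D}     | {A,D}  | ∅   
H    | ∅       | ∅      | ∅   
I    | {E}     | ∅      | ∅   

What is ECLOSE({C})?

Start with {C}.
From C via lambda: add B, I.
From B via lambda: add D.
From I via lambda: add E.
From E via lambda: add A.
No new states can be added; the closed set is {A, B, C, D, E, I}.

{A, B, C, D, E, I}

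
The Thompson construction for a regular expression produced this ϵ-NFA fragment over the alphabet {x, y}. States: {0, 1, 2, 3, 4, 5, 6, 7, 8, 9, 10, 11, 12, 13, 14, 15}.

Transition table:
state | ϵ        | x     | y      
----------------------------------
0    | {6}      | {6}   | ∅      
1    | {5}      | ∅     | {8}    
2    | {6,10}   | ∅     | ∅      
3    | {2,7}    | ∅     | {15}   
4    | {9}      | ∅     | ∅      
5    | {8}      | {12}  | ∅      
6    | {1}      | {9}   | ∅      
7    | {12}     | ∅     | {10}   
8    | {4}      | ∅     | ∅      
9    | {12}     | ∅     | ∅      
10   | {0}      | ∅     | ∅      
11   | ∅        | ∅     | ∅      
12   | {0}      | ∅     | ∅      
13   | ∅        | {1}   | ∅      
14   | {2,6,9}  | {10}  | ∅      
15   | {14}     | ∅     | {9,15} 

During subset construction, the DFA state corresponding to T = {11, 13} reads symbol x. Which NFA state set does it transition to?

13 on x → {1}.
No x-transition from 11.
Union after reading x: {1}.
Now take the ϵ-closure:
From 1 via ϵ: add 5.
From 5 via ϵ: add 8.
From 8 via ϵ: add 4.
From 4 via ϵ: add 9.
From 9 via ϵ: add 12.
From 12 via ϵ: add 0.
From 0 via ϵ: add 6.
No new states can be added; the closed set is {0, 1, 4, 5, 6, 8, 9, 12}.

{0, 1, 4, 5, 6, 8, 9, 12}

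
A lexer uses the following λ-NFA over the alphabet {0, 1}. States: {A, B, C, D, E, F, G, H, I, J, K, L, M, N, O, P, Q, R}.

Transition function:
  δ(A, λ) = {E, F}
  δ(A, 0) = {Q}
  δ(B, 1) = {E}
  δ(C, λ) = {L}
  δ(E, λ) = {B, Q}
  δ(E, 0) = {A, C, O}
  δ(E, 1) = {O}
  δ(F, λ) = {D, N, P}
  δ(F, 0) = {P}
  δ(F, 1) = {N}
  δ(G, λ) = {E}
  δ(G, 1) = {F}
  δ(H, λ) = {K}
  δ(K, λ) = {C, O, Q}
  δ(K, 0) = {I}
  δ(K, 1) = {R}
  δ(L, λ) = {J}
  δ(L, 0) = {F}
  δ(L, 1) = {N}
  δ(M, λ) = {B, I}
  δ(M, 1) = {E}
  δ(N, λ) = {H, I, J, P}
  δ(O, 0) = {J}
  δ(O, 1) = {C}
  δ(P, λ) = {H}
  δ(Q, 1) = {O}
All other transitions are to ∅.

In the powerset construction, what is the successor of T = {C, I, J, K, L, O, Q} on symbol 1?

K on 1 → {R}.
L on 1 → {N}.
O on 1 → {C}.
Q on 1 → {O}.
No 1-transition from C, I, J.
Union after reading 1: {C, N, O, R}.
Now take the λ-closure:
From C via λ: add L.
From N via λ: add H, I, J, P.
From H via λ: add K.
From K via λ: add Q.
No new states can be added; the closed set is {C, H, I, J, K, L, N, O, P, Q, R}.

{C, H, I, J, K, L, N, O, P, Q, R}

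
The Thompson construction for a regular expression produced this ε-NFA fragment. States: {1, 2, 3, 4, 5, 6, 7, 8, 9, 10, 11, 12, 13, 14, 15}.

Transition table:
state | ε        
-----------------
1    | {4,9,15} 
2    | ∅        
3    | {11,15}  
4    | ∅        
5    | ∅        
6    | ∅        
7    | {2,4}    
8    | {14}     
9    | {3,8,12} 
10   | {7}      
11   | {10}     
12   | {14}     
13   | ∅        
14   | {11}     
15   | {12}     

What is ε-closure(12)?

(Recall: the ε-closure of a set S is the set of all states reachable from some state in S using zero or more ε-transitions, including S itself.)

Start with {12}.
From 12 via ε: add 14.
From 14 via ε: add 11.
From 11 via ε: add 10.
From 10 via ε: add 7.
From 7 via ε: add 2, 4.
No new states can be added; the closed set is {2, 4, 7, 10, 11, 12, 14}.

{2, 4, 7, 10, 11, 12, 14}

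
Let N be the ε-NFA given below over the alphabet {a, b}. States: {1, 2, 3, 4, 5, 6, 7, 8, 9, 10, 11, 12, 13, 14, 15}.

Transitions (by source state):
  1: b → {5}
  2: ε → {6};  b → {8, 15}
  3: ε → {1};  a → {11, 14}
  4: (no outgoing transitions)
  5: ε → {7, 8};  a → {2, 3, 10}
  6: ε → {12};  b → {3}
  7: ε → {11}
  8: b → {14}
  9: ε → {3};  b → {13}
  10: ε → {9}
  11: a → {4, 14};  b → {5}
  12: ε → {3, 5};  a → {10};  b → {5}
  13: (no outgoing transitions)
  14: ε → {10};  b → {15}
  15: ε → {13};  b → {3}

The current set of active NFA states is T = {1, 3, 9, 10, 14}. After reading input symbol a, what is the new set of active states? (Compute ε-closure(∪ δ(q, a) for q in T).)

3 on a → {11, 14}.
No a-transition from 1, 9, 10, 14.
Union after reading a: {11, 14}.
Now take the ε-closure:
From 14 via ε: add 10.
From 10 via ε: add 9.
From 9 via ε: add 3.
From 3 via ε: add 1.
No new states can be added; the closed set is {1, 3, 9, 10, 11, 14}.

{1, 3, 9, 10, 11, 14}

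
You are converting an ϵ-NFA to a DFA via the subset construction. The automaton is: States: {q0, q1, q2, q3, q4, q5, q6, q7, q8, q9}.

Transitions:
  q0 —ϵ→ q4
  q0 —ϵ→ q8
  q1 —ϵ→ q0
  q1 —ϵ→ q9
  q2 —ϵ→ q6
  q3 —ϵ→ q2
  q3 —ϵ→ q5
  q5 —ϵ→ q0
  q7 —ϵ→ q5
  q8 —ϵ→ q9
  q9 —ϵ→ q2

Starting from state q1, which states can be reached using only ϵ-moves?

{q0, q1, q2, q4, q6, q8, q9}

Start with {q1}.
From q1 via ϵ: add q0, q9.
From q0 via ϵ: add q4, q8.
From q9 via ϵ: add q2.
From q2 via ϵ: add q6.
No new states can be added; the closed set is {q0, q1, q2, q4, q6, q8, q9}.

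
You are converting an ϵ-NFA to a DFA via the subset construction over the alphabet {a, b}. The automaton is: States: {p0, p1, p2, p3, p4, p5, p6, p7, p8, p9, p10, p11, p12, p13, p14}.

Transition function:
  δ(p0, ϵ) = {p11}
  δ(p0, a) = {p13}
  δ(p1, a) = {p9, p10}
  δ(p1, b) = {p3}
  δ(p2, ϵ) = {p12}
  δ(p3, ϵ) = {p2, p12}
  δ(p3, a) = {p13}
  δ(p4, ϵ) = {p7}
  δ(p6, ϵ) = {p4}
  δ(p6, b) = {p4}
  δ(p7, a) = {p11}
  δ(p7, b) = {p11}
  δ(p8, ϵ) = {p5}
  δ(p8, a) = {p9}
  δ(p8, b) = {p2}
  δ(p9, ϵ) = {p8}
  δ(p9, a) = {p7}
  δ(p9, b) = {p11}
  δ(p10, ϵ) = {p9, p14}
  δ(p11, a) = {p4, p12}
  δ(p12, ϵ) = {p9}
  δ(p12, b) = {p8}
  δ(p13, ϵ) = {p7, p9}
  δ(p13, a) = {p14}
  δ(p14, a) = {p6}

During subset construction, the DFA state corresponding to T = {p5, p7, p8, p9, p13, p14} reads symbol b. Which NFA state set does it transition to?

{p2, p5, p8, p9, p11, p12}

p7 on b → {p11}.
p8 on b → {p2}.
p9 on b → {p11}.
No b-transition from p5, p13, p14.
Union after reading b: {p2, p11}.
Now take the ϵ-closure:
From p2 via ϵ: add p12.
From p12 via ϵ: add p9.
From p9 via ϵ: add p8.
From p8 via ϵ: add p5.
No new states can be added; the closed set is {p2, p5, p8, p9, p11, p12}.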